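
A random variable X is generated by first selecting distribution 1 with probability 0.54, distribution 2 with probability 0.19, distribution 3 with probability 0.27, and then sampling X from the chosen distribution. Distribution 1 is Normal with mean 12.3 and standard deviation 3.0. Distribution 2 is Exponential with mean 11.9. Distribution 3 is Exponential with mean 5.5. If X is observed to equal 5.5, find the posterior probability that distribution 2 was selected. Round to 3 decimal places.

0.299

Likelihoods f(5.5 | ·): 1: 0.0101891; 2: 0.0529333; 3: 0.0668872.
Posterior ∝ prior × likelihood. Numerator for 2: 0.19·0.0529333 = 0.0100573.
Normalizing constant: 0.54·0.0101891 + 0.19·0.0529333 + 0.27·0.0668872 = 0.033619.
P(2 | observation) = 0.0100573 / 0.033619 = 0.299156.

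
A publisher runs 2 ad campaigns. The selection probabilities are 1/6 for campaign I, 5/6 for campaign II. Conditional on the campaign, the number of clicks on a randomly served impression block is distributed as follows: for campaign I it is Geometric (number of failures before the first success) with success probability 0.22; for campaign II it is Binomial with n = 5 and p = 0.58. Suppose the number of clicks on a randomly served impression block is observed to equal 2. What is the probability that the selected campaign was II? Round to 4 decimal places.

Likelihoods P(X=2 | ·): I: 0.133848; II: 0.249232.
Posterior ∝ prior × likelihood. Numerator for II: 0.833333·0.249232 = 0.207693.
Normalizing constant: 0.166667·0.133848 + 0.833333·0.249232 = 0.230001.
P(II | observation) = 0.207693 / 0.230001 = 0.903009.

0.9030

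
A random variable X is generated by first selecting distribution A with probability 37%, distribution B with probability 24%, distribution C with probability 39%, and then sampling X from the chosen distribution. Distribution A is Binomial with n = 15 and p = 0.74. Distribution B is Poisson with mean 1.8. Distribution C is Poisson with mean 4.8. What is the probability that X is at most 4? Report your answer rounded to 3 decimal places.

Conditional on each component, P(X ≤ 4): A: 0.000169328; B: 0.963593; C: 0.476259.
By total probability, P(X ≤ 4) = 0.37·0.000169328 + 0.24·0.963593 + 0.39·0.476259 = 0.417066.

0.417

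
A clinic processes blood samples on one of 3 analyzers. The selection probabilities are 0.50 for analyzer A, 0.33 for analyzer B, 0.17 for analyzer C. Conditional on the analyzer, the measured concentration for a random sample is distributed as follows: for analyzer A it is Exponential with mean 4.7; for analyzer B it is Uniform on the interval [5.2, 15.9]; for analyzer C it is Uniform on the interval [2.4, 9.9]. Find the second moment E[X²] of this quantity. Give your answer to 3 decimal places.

For each component E[X²] = Var + (mean)², giving A: 44.18; B: 120.843; C: 42.51.
Overall E[X²] = 0.5·44.18 + 0.33·120.843 + 0.17·42.51 = 69.195.

69.195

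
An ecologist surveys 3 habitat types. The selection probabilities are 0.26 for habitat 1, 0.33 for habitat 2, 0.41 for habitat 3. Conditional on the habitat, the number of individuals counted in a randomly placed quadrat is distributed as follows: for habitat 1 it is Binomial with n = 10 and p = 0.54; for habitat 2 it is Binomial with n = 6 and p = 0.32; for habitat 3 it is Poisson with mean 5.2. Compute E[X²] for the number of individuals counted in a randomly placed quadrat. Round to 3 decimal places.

For each component E[X²] = Var + (mean)², giving 1: 31.644; 2: 4.992; 3: 32.24.
Overall E[X²] = 0.26·31.644 + 0.33·4.992 + 0.41·32.24 = 23.0932.

23.093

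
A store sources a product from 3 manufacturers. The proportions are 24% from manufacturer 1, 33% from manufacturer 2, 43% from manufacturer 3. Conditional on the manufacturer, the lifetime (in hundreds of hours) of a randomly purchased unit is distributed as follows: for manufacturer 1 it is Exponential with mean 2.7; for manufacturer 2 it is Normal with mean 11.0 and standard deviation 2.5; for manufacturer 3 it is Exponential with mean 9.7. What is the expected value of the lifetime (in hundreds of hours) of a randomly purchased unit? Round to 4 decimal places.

8.4490

Component means — 1: 2.7; 2: 11; 3: 9.7.
E[X] = 0.24·2.7 + 0.33·11 + 0.43·9.7 = 8.449.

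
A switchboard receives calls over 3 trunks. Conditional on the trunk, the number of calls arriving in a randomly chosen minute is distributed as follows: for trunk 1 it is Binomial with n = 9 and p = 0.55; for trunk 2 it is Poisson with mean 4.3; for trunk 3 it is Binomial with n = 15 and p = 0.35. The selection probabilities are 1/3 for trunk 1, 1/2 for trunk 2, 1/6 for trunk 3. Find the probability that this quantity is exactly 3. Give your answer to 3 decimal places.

0.147

Conditional on each trunk, P(X = 3): 1: 0.116049; 2: 0.179799; 3: 0.110962.
By total probability, P(X = 3) = 0.333333·0.116049 + 0.5·0.179799 + 0.166667·0.110962 = 0.147076.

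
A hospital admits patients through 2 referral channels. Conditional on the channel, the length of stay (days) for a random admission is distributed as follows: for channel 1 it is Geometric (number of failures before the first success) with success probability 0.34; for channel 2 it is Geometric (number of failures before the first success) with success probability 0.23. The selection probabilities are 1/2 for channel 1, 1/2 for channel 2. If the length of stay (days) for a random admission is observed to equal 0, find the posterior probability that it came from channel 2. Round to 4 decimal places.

0.4035

Likelihoods P(X=0 | ·): 1: 0.34; 2: 0.23.
Posterior ∝ prior × likelihood. Numerator for 2: 0.5·0.23 = 0.115.
Normalizing constant: 0.5·0.34 + 0.5·0.23 = 0.285.
P(2 | observation) = 0.115 / 0.285 = 0.403509.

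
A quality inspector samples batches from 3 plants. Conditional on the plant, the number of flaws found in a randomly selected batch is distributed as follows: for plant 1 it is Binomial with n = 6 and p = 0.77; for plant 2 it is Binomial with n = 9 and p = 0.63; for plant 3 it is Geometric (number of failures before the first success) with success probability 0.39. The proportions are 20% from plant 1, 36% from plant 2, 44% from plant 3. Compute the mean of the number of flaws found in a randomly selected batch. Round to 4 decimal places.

3.6534

Component means — 1: 4.62; 2: 5.67; 3: 1.5641.
E[X] = 0.2·4.62 + 0.36·5.67 + 0.44·1.5641 = 3.65341.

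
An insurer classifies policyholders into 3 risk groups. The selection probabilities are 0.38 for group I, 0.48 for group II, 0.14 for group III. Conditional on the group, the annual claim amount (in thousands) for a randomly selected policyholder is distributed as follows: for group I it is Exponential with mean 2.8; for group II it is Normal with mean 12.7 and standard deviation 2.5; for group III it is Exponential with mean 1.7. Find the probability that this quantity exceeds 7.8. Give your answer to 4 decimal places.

0.4929

Conditional on each group, P(X > 7.8): I: 0.061685; II: 0.975002; III: 0.0101708.
By total probability, P(X > 7.8) = 0.38·0.061685 + 0.48·0.975002 + 0.14·0.0101708 = 0.492865.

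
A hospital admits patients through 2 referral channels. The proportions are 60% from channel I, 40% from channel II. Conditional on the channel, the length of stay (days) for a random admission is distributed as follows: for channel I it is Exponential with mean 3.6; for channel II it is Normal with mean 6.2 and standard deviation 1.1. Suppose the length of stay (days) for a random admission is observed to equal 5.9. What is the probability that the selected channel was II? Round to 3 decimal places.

0.812

Likelihoods f(5.9 | ·): I: 0.0539432; II: 0.349435.
Posterior ∝ prior × likelihood. Numerator for II: 0.4·0.349435 = 0.139774.
Normalizing constant: 0.6·0.0539432 + 0.4·0.349435 = 0.17214.
P(II | observation) = 0.139774 / 0.17214 = 0.811979.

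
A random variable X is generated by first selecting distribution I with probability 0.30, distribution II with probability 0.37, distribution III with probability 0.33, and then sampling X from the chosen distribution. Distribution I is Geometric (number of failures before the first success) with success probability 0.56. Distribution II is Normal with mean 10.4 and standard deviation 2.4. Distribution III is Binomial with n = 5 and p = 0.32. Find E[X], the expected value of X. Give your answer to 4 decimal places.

4.6117

Component means — I: 0.785714; II: 10.4; III: 1.6.
E[X] = 0.3·0.785714 + 0.37·10.4 + 0.33·1.6 = 4.61171.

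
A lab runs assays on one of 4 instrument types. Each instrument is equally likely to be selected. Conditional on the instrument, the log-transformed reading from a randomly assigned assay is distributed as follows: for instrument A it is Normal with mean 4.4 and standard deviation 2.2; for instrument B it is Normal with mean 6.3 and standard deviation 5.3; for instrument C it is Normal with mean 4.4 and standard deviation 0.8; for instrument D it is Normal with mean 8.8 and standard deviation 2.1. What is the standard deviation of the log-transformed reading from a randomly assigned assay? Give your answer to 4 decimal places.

3.5717

Per component, A: μ=4.4, E[X²]=24.2; B: μ=6.3, E[X²]=67.78; C: μ=4.4, E[X²]=20; D: μ=8.8, E[X²]=81.85.
E[X] = 0.25·4.4 + 0.25·6.3 + 0.25·4.4 + 0.25·8.8 = 5.975.
E[X²] = 0.25·24.2 + 0.25·67.78 + 0.25·20 + 0.25·81.85 = 48.4575.
Var(X) = E[X²] − (E[X])² = 48.4575 − 35.7006 = 12.7569.
SD(X) = √12.7569 = 3.57168.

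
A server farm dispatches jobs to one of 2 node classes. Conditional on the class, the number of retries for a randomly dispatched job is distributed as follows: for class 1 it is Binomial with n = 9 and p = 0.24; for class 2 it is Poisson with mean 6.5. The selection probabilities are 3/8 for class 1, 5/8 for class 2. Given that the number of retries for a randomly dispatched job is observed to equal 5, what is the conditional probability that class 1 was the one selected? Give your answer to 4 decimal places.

Likelihoods P(X=5 | ·): 1: 0.033472; 2: 0.145369.
Posterior ∝ prior × likelihood. Numerator for 1: 0.375·0.033472 = 0.012552.
Normalizing constant: 0.375·0.033472 + 0.625·0.145369 = 0.103408.
P(1 | observation) = 0.012552 / 0.103408 = 0.121384.

0.1214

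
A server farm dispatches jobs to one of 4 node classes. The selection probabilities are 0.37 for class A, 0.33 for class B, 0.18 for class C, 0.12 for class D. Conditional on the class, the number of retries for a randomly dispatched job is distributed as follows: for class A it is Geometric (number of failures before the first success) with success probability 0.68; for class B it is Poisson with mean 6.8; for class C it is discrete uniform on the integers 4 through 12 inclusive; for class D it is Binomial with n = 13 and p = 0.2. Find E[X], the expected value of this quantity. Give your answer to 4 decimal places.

4.1701

Component means — A: 0.470588; B: 6.8; C: 8; D: 2.6.
E[X] = 0.37·0.470588 + 0.33·6.8 + 0.18·8 + 0.12·2.6 = 4.17012.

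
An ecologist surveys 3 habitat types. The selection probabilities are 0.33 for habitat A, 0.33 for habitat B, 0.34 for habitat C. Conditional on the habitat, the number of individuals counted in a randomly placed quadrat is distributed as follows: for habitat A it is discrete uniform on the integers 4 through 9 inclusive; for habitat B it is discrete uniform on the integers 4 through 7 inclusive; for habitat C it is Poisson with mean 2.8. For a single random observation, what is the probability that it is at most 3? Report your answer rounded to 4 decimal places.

Conditional on each habitat, P(X ≤ 3): A: 0; B: 0; C: 0.691937.
By total probability, P(X ≤ 3) = 0.33·0 + 0.33·0 + 0.34·0.691937 = 0.235259.

0.2353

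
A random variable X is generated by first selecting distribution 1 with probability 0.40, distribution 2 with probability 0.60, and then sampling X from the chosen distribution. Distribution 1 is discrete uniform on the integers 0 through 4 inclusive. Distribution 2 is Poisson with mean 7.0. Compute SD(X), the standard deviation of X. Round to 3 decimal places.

3.317

Per component, 1: μ=2, E[X²]=6; 2: μ=7, E[X²]=56.
E[X] = 0.4·2 + 0.6·7 = 5.
E[X²] = 0.4·6 + 0.6·56 = 36.
Var(X) = E[X²] − (E[X])² = 36 − 25 = 11.
SD(X) = √11 = 3.31662.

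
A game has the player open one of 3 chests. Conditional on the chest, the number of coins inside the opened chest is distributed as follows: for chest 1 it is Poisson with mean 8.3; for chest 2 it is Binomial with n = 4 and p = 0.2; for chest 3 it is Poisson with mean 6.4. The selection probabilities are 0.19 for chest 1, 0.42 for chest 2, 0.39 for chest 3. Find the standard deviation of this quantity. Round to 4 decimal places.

3.7729

Per component, 1: μ=8.3, E[X²]=77.19; 2: μ=0.8, E[X²]=1.28; 3: μ=6.4, E[X²]=47.36.
E[X] = 0.19·8.3 + 0.42·0.8 + 0.39·6.4 = 4.409.
E[X²] = 0.19·77.19 + 0.42·1.28 + 0.39·47.36 = 33.6741.
Var(X) = E[X²] − (E[X])² = 33.6741 − 19.4393 = 14.2348.
SD(X) = √14.2348 = 3.77291.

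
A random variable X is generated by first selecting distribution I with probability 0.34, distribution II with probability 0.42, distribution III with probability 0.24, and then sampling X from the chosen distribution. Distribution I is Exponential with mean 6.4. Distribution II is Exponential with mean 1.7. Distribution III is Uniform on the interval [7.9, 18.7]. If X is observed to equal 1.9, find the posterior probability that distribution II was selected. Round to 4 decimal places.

0.6718

Likelihoods f(1.9 | ·): I: 0.116115; II: 0.192381; III: 0.
Posterior ∝ prior × likelihood. Numerator for II: 0.42·0.192381 = 0.0808002.
Normalizing constant: 0.34·0.116115 + 0.42·0.192381 + 0.24·0 = 0.120279.
P(II | observation) = 0.0808002 / 0.120279 = 0.671771.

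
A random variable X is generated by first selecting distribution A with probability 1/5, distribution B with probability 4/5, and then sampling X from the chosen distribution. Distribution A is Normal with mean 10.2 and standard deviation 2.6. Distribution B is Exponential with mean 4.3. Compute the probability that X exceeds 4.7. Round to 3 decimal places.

0.465

Conditional on each component, P(X > 4.7): A: 0.982801; B: 0.335202.
By total probability, P(X > 4.7) = 0.2·0.982801 + 0.8·0.335202 = 0.464722.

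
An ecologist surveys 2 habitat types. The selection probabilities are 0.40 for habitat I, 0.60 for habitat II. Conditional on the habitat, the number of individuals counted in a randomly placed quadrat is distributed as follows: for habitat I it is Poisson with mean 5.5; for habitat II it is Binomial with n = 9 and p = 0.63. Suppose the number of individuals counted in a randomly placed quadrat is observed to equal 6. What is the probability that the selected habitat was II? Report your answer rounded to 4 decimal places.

0.7175

Likelihoods P(X=6 | ·): I: 0.157117; II: 0.266028.
Posterior ∝ prior × likelihood. Numerator for II: 0.6·0.266028 = 0.159617.
Normalizing constant: 0.4·0.157117 + 0.6·0.266028 = 0.222464.
P(II | observation) = 0.159617 / 0.222464 = 0.717496.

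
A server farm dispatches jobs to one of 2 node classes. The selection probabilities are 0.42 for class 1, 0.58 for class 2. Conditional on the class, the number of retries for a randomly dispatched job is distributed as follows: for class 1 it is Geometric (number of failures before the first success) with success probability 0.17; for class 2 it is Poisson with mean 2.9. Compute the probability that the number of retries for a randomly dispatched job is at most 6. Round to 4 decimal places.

0.8694

Conditional on each class, P(X ≤ 6): 1: 0.728639; 2: 0.971283.
By total probability, P(X ≤ 6) = 0.42·0.728639 + 0.58·0.971283 = 0.869373.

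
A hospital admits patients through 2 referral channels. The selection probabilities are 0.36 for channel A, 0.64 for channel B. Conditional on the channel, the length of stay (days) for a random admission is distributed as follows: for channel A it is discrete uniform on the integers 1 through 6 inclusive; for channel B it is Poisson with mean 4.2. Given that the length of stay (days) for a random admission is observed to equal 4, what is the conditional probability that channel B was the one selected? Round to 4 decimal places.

0.6747

Likelihoods P(X=4 | ·): A: 0.166667; B: 0.194424.
Posterior ∝ prior × likelihood. Numerator for B: 0.64·0.194424 = 0.124431.
Normalizing constant: 0.36·0.166667 + 0.64·0.194424 = 0.184431.
P(B | observation) = 0.124431 / 0.184431 = 0.674675.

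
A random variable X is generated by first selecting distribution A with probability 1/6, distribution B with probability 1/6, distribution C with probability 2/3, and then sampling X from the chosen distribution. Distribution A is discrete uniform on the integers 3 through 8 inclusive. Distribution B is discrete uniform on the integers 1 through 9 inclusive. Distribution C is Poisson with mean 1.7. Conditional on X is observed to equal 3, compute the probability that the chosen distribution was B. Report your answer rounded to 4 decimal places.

0.1268

Likelihoods P(X=3 | ·): A: 0.166667; B: 0.111111; C: 0.149587.
Posterior ∝ prior × likelihood. Numerator for B: 0.166667·0.111111 = 0.0185185.
Normalizing constant: 0.166667·0.166667 + 0.166667·0.111111 + 0.666667·0.149587 = 0.146021.
P(B | observation) = 0.0185185 / 0.146021 = 0.126821.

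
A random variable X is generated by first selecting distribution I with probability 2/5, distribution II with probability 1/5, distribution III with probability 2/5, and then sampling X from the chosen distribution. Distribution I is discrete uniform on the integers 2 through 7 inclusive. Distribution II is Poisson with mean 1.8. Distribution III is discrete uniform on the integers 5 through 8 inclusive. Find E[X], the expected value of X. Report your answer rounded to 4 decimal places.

4.7600

Component means — I: 4.5; II: 1.8; III: 6.5.
E[X] = 0.4·4.5 + 0.2·1.8 + 0.4·6.5 = 4.76.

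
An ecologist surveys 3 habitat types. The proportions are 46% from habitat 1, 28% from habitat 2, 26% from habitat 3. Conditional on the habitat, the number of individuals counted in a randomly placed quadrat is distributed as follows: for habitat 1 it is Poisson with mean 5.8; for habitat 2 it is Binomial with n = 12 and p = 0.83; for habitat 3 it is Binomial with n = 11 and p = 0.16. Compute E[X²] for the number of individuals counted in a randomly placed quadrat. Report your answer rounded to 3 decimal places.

For each component E[X²] = Var + (mean)², giving 1: 39.44; 2: 100.895; 3: 4.576.
Overall E[X²] = 0.46·39.44 + 0.28·100.895 + 0.26·4.576 = 47.5827.

47.583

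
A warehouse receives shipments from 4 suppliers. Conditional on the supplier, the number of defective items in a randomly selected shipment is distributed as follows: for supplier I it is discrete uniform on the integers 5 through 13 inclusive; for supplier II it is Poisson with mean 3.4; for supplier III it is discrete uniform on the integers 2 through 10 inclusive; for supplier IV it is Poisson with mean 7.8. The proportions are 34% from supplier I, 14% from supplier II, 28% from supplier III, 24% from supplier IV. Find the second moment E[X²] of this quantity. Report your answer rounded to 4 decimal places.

60.3213

For each component E[X²] = Var + (mean)², giving I: 87.6667; II: 14.96; III: 42.6667; IV: 68.64.
Overall E[X²] = 0.34·87.6667 + 0.14·14.96 + 0.28·42.6667 + 0.24·68.64 = 60.3213.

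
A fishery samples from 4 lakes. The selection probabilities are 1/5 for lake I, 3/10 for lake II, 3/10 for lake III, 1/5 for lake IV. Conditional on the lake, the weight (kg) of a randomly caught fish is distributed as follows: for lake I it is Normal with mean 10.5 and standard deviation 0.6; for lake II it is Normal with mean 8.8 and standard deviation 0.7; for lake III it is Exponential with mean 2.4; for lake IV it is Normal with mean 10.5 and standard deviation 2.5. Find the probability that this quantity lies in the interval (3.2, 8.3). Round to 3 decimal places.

0.178

Conditional on each lake, P(3.2 < X < 8.3): I: 0.000122866; II: 0.237525; III: 0.232115; IV: 0.187679.
By total probability, P(3.2 < X < 8.3) = 0.2·0.000122866 + 0.3·0.237525 + 0.3·0.232115 + 0.2·0.187679 = 0.178453.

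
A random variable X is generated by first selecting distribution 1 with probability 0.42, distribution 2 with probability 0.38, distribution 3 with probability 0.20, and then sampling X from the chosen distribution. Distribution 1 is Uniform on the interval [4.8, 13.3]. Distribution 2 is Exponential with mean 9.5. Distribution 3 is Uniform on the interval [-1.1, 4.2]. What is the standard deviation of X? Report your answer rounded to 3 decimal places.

Per component, 1: μ=9.05, E[X²]=87.9233; 2: μ=9.5, E[X²]=180.5; 3: μ=1.55, E[X²]=4.74333.
E[X] = 0.42·9.05 + 0.38·9.5 + 0.2·1.55 = 7.721.
E[X²] = 0.42·87.9233 + 0.38·180.5 + 0.2·4.74333 = 106.466.
Var(X) = E[X²] − (E[X])² = 106.466 − 59.6138 = 46.8526.
SD(X) = √46.8526 = 6.8449.

6.845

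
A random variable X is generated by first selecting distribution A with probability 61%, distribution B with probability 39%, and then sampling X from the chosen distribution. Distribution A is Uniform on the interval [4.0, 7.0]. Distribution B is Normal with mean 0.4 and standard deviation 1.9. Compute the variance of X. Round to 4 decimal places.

Per component, A: μ=5.5, E[X²]=31; B: μ=0.4, E[X²]=3.77.
E[X] = 0.61·5.5 + 0.39·0.4 = 3.511.
E[X²] = 0.61·31 + 0.39·3.77 = 20.3803.
Var(X) = E[X²] − (E[X])² = 20.3803 − 12.3271 = 8.05318.

8.0532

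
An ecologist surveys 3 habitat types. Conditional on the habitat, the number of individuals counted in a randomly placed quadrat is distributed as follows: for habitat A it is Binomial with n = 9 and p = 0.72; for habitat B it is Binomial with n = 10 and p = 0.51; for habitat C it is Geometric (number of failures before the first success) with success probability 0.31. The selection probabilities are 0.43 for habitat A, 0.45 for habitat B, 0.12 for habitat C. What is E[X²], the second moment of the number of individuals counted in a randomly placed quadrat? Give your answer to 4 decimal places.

For each component E[X²] = Var + (mean)², giving A: 43.8048; B: 28.509; C: 12.1342.
Overall E[X²] = 0.43·43.8048 + 0.45·28.509 + 0.12·12.1342 = 33.1212.

33.1212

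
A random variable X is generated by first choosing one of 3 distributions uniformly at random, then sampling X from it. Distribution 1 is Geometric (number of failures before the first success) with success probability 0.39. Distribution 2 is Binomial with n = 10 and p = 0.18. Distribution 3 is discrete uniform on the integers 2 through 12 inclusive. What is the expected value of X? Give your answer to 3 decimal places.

3.455

Component means — 1: 1.5641; 2: 1.8; 3: 7.
E[X] = 0.333333·1.5641 + 0.333333·1.8 + 0.333333·7 = 3.4547.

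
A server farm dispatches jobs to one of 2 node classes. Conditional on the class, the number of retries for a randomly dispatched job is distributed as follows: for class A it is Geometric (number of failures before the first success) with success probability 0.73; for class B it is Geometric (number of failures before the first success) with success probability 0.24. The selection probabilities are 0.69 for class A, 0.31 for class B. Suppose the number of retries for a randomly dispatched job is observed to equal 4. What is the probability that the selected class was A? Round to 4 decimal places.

0.0973

Likelihoods P(X=4 | ·): A: 0.00387952; B: 0.0800692.
Posterior ∝ prior × likelihood. Numerator for A: 0.69·0.00387952 = 0.00267687.
Normalizing constant: 0.69·0.00387952 + 0.31·0.0800692 = 0.0274983.
P(A | observation) = 0.00267687 / 0.0274983 = 0.0973466.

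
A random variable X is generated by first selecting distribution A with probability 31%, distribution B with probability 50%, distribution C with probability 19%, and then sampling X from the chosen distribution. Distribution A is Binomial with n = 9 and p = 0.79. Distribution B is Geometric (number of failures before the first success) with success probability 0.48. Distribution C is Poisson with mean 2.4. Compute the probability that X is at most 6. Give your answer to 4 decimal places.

0.7721

Conditional on each component, P(X ≤ 6): A: 0.288534; B: 0.989719; C: 0.988406.
By total probability, P(X ≤ 6) = 0.31·0.288534 + 0.5·0.989719 + 0.19·0.988406 = 0.772102.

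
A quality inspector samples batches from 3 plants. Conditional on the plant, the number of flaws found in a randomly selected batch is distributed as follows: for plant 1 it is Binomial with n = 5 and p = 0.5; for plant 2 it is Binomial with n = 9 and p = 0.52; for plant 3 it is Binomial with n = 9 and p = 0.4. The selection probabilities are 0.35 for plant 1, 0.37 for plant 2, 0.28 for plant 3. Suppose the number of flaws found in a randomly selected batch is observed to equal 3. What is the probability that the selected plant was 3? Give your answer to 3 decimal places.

Likelihoods P(X=3 | ·): 1: 0.3125; 2: 0.144456; 3: 0.250823.
Posterior ∝ prior × likelihood. Numerator for 3: 0.28·0.250823 = 0.0702303.
Normalizing constant: 0.35·0.3125 + 0.37·0.144456 + 0.28·0.250823 = 0.233054.
P(3 | observation) = 0.0702303 / 0.233054 = 0.301348.

0.301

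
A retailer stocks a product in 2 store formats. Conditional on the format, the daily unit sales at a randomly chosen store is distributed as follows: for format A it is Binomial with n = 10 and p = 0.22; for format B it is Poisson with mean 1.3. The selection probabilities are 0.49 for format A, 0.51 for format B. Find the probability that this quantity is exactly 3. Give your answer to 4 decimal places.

Conditional on each format, P(X = 3): A: 0.224446; B: 0.0997921.
By total probability, P(X = 3) = 0.49·0.224446 + 0.51·0.0997921 = 0.160872.

0.1609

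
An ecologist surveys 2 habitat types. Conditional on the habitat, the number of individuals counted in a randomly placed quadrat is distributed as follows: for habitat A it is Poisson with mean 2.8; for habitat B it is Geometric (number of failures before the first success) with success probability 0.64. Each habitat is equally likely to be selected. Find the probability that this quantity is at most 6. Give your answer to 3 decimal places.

Conditional on each habitat, P(X ≤ 6): A: 0.975589; B: 0.999216.
By total probability, P(X ≤ 6) = 0.5·0.975589 + 0.5·0.999216 = 0.987403.

0.987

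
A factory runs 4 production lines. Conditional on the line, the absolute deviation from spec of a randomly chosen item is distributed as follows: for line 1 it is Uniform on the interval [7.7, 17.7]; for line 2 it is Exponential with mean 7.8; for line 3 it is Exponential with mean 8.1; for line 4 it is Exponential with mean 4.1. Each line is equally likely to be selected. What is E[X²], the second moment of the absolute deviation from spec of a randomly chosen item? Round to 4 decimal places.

114.0358

For each component E[X²] = Var + (mean)², giving 1: 169.623; 2: 121.68; 3: 131.22; 4: 33.62.
Overall E[X²] = 0.25·169.623 + 0.25·121.68 + 0.25·131.22 + 0.25·33.62 = 114.036.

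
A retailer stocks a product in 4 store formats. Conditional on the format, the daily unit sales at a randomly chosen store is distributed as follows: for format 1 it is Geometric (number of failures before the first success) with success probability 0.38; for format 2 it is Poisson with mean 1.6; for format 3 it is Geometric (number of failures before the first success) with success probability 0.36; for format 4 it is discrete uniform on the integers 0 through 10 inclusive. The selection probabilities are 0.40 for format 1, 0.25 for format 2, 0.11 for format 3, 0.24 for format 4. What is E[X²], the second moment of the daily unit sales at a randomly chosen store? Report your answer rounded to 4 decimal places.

For each component E[X²] = Var + (mean)², giving 1: 6.95568; 2: 4.16; 3: 8.09877; 4: 35.
Overall E[X²] = 0.4·6.95568 + 0.25·4.16 + 0.11·8.09877 + 0.24·35 = 13.1131.

13.1131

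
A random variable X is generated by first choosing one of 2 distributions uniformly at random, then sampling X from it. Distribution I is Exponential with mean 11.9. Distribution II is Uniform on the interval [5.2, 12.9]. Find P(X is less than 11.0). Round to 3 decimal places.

0.678

Conditional on each component, P(X < 11.0): I: 0.603219; II: 0.753247.
By total probability, P(X < 11.0) = 0.5·0.603219 + 0.5·0.753247 = 0.678233.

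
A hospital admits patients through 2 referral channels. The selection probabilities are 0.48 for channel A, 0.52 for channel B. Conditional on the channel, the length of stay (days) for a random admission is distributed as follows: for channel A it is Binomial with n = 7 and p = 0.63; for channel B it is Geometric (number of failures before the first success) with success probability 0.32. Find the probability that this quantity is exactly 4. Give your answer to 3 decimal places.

0.170

Conditional on each channel, P(X = 4): A: 0.279277; B: 0.0684204.
By total probability, P(X = 4) = 0.48·0.279277 + 0.52·0.0684204 = 0.169632.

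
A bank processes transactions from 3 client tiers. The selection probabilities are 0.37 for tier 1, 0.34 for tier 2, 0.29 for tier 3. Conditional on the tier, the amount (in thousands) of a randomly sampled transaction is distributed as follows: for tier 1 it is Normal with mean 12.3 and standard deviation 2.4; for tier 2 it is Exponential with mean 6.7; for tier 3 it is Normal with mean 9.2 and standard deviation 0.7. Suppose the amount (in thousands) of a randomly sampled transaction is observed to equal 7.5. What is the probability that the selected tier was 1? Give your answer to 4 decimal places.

Likelihoods f(7.5 | ·): 1: 0.0224962; 2: 0.0487276; 3: 0.0298598.
Posterior ∝ prior × likelihood. Numerator for 1: 0.37·0.0224962 = 0.00832361.
Normalizing constant: 0.37·0.0224962 + 0.34·0.0487276 + 0.29·0.0298598 = 0.0335503.
P(1 | observation) = 0.00832361 / 0.0335503 = 0.248093.

0.2481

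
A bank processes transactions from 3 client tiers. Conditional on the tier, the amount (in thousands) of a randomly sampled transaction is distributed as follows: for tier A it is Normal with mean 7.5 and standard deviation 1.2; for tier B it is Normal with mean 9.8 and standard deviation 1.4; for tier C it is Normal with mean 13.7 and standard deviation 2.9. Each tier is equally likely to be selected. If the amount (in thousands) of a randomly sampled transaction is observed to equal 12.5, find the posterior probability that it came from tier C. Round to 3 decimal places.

Likelihoods f(12.5 | ·): A: 5.64692e-05; B: 0.0443739; C: 0.126279.
Posterior ∝ prior × likelihood. Numerator for C: 0.333333·0.126279 = 0.042093.
Normalizing constant: 0.333333·5.64692e-05 + 0.333333·0.0443739 + 0.333333·0.126279 = 0.0569031.
P(C | observation) = 0.042093 / 0.0569031 = 0.739731.

0.740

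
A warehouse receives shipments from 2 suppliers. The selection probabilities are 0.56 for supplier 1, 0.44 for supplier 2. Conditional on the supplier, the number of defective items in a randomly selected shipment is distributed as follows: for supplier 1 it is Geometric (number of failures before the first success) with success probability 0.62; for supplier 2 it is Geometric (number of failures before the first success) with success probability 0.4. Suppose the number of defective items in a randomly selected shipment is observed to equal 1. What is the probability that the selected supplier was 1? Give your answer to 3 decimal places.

Likelihoods P(X=1 | ·): 1: 0.2356; 2: 0.24.
Posterior ∝ prior × likelihood. Numerator for 1: 0.56·0.2356 = 0.131936.
Normalizing constant: 0.56·0.2356 + 0.44·0.24 = 0.237536.
P(1 | observation) = 0.131936 / 0.237536 = 0.555436.

0.555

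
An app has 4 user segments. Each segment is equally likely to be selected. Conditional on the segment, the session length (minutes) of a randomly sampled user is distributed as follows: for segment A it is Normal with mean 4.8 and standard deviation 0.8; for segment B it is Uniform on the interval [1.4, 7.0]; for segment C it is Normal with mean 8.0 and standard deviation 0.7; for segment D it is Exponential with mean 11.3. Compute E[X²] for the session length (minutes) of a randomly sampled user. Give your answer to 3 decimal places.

90.951

For each component E[X²] = Var + (mean)², giving A: 23.68; B: 20.2533; C: 64.49; D: 255.38.
Overall E[X²] = 0.25·23.68 + 0.25·20.2533 + 0.25·64.49 + 0.25·255.38 = 90.9508.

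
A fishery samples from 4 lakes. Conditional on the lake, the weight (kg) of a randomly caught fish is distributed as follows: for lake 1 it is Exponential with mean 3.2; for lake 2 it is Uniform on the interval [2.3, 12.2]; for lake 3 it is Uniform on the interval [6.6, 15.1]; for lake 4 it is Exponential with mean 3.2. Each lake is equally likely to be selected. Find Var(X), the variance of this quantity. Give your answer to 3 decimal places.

18.843

Per component, 1: μ=3.2, E[X²]=20.48; 2: μ=7.25, E[X²]=60.73; 3: μ=10.85, E[X²]=123.743; 4: μ=3.2, E[X²]=20.48.
E[X] = 0.25·3.2 + 0.25·7.25 + 0.25·10.85 + 0.25·3.2 = 6.125.
E[X²] = 0.25·20.48 + 0.25·60.73 + 0.25·123.743 + 0.25·20.48 = 56.3583.
Var(X) = E[X²] − (E[X])² = 56.3583 − 37.5156 = 18.8427.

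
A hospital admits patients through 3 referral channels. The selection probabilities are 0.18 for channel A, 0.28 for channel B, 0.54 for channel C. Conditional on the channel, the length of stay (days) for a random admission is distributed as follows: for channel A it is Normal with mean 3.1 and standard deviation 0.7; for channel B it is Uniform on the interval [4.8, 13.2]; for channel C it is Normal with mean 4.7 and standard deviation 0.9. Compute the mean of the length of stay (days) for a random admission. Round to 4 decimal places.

Component means — A: 3.1; B: 9; C: 4.7.
E[X] = 0.18·3.1 + 0.28·9 + 0.54·4.7 = 5.616.

5.6160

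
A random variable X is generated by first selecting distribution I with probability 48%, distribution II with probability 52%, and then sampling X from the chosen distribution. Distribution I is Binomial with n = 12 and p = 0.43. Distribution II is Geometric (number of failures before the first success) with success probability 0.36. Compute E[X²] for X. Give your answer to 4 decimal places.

18.4034

For each component E[X²] = Var + (mean)², giving I: 29.5668; II: 8.09877.
Overall E[X²] = 0.48·29.5668 + 0.52·8.09877 = 18.4034.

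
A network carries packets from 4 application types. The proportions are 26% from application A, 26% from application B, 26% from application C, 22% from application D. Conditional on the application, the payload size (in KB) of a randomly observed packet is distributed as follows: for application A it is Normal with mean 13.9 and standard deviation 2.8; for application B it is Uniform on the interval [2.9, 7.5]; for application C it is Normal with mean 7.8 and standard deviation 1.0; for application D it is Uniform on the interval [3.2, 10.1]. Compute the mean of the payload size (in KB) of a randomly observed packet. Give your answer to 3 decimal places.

Component means — A: 13.9; B: 5.2; C: 7.8; D: 6.65.
E[X] = 0.26·13.9 + 0.26·5.2 + 0.26·7.8 + 0.22·6.65 = 8.457.

8.457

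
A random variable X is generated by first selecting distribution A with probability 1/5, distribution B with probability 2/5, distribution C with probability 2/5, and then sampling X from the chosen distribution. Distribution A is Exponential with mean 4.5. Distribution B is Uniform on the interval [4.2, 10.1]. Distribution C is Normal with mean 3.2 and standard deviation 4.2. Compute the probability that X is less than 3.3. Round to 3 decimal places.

Conditional on each component, P(X < 3.3): A: 0.519695; B: 0; C: 0.509498.
By total probability, P(X < 3.3) = 0.2·0.519695 + 0.4·0 + 0.4·0.509498 = 0.307738.

0.308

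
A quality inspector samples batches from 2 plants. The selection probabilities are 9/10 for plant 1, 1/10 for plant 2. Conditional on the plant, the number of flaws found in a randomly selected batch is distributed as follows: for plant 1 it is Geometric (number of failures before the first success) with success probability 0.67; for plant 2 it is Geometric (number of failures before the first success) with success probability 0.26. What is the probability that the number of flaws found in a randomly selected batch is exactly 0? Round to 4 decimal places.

Conditional on each plant, P(X = 0): 1: 0.67; 2: 0.26.
By total probability, P(X = 0) = 0.9·0.67 + 0.1·0.26 = 0.629.

0.6290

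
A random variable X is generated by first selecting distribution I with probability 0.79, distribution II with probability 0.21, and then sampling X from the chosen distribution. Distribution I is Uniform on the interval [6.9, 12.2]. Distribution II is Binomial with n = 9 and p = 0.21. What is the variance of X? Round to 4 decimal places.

11.8971

Per component, I: μ=9.55, E[X²]=93.5433; II: μ=1.89, E[X²]=5.0652.
E[X] = 0.79·9.55 + 0.21·1.89 = 7.9414.
E[X²] = 0.79·93.5433 + 0.21·5.0652 = 74.9629.
Var(X) = E[X²] − (E[X])² = 74.9629 − 63.0658 = 11.8971.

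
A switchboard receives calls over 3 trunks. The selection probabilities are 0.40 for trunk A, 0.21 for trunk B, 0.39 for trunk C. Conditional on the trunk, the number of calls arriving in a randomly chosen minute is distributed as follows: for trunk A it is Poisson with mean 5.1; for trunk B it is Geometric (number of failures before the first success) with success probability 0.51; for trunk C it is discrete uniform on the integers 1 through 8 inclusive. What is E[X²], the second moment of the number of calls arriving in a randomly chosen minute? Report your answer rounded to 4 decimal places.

For each component E[X²] = Var + (mean)², giving A: 31.11; B: 2.807; C: 25.5.
Overall E[X²] = 0.4·31.11 + 0.21·2.807 + 0.39·25.5 = 22.9785.

22.9785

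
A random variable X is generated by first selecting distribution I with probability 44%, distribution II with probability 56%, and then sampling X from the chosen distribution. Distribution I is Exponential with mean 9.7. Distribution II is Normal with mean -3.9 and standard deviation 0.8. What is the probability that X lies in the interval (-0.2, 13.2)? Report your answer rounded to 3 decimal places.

Conditional on each component, P(-0.2 < X < 13.2): I: 0.743551; II: 1.87299e-06.
By total probability, P(-0.2 < X < 13.2) = 0.44·0.743551 + 0.56·1.87299e-06 = 0.327163.

0.327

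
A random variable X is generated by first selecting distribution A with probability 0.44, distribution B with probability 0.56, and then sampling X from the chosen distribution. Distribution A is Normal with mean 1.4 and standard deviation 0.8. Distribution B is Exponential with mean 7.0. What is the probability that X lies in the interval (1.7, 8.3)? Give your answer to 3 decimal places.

Conditional on each component, P(1.7 < X < 8.3): A: 0.35383; B: 0.478856.
By total probability, P(1.7 < X < 8.3) = 0.44·0.35383 + 0.56·0.478856 = 0.423844.

0.424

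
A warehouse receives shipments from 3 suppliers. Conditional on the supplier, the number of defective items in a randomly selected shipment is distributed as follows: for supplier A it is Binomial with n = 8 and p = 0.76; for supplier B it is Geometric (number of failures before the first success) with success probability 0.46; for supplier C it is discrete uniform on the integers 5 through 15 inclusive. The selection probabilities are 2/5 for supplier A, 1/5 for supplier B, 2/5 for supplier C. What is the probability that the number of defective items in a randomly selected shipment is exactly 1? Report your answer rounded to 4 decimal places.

Conditional on each supplier, P(X = 1): A: 0.000278857; B: 0.2484; C: 0.
By total probability, P(X = 1) = 0.4·0.000278857 + 0.2·0.2484 + 0.4·0 = 0.0497915.

0.0498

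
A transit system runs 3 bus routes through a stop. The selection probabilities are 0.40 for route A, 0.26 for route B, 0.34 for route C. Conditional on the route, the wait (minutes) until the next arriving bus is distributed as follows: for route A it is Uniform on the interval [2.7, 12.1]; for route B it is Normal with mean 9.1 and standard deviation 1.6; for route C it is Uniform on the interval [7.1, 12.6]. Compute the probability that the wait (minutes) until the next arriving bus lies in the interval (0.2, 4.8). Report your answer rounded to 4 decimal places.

Conditional on each route, P(0.2 < X < 4.8): A: 0.223404; B: 0.00359944; C: 0.
By total probability, P(0.2 < X < 4.8) = 0.4·0.223404 + 0.26·0.00359944 + 0.34·0 = 0.0902976.

0.0903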